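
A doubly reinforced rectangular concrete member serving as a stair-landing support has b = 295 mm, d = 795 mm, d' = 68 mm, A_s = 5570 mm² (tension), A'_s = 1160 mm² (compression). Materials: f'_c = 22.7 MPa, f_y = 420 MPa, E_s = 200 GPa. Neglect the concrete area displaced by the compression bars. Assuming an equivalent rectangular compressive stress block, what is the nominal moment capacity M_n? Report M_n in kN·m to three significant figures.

M_n ≈ 1530 kN·m

Assume both tension and compression steel yield.
Net tension couple steel: A_s − A'_s = 4410 mm².
a = (A_s − A'_s) f_y / (0.85 f'_c b) = 1852200/(0.85 × 22.7 × 295) = 325.40 mm.
c = a/β₁ = 325.40/0.85 = 382.82 mm; ε'_s = 0.003(c − d')/c = 0.0025 ≥ f_y/E_s = 0.0021, so compression steel does yield.
M_n = (A_s − A'_s) f_y (d − a/2) + A'_s f_y (d − d') = [1852200 × (795 − 162.7) + 487200 × (795 − 68)] × 10⁻⁶ = 1171.15 + 354.19 = 1525.34 kN·m.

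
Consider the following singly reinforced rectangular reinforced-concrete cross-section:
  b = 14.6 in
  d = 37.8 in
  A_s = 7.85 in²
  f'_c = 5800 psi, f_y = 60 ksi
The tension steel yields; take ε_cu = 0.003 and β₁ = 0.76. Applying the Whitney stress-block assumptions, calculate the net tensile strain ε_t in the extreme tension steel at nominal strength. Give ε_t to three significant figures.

ε_t ≈ 0.0102

a = A_s f_y/(0.85 f'_c b) = 6.544 in.
β₁ = 0.76, so c = a/β₁ = 6.544/0.76 = 8.611 in.
From the linear strain diagram with ε_cu = 0.003: ε_t = 0.003 (d − c)/c = 0.003 × (37.8 − 8.611)/8.611 = 0.0102.
Since ε_t ≥ 0.005, the section is tension-controlled.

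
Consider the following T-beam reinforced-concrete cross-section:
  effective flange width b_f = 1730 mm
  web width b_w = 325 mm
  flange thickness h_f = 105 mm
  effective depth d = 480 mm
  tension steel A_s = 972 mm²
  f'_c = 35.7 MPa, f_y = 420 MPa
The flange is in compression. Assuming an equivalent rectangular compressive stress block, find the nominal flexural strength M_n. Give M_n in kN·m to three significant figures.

Tension: T = A_s f_y = 972 × 420 = 408240 N.
Try a within the flange: a = T/(0.85 f'_c b_f) = 408240/(0.85 × 35.7 × 1730) = 7.78 mm.
Since a = 7.78 ≤ h_f = 105 mm, the stress block lies entirely in the flange; analyse as a rectangular beam of width b_f.
M_n = T(d − a/2) = 408240 × (480 − 3.89) = 194.37 × 10⁶ N·mm.
M_n = 194.37 kN·m.

M_n ≈ 194 kN·m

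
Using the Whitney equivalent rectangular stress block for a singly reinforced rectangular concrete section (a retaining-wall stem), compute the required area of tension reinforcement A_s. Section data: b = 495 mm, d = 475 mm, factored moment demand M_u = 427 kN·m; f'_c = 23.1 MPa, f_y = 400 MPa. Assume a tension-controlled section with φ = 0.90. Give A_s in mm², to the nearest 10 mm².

A_s ≈ 2850 mm²

M_n = M_u/φ = 427/0.90 = 474.444 kN·m.
With M_n = 0.85 f'_c a b (d − a/2), solve the quadratic for a:
a = d − √(d² − 2M_n/(0.85 f'_c b)) = 475 − √(475² − 2 × 474.444×10⁶/(0.85 × 23.1 × 495)) = 117.23 mm.
A_s = 0.85 f'_c a b / f_y = 0.85 × 23.1 × 117.23 × 495 / 400 = 2848.5 mm².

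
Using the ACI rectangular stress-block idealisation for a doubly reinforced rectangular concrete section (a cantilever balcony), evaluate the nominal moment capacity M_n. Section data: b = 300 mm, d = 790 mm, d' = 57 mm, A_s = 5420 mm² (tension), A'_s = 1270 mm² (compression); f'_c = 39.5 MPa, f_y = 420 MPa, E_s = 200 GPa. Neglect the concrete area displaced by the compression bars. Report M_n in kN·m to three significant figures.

M_n ≈ 1620 kN·m

Assume both tension and compression steel yield.
Net tension couple steel: A_s − A'_s = 4150 mm².
a = (A_s − A'_s) f_y / (0.85 f'_c b) = 1743000/(0.85 × 39.5 × 300) = 173.05 mm.
c = a/β₁ = 173.05/0.768 = 225.33 mm; ε'_s = 0.003(c − d')/c = 0.0022 ≥ f_y/E_s = 0.0021, so compression steel does yield.
M_n = (A_s − A'_s) f_y (d − a/2) + A'_s f_y (d − d') = [1743000 × (790 − 86.525) + 533400 × (790 − 57)] × 10⁻⁶ = 1226.16 + 390.98 = 1617.14 kN·m.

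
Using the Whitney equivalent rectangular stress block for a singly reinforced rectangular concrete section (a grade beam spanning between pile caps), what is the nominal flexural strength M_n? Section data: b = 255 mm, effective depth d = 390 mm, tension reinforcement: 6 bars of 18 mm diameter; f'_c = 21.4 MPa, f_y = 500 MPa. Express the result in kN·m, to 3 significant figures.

M_n ≈ 235 kN·m

A_s = 6 × 254 = 1524 mm².
T = A_s f_y = 1524 × 500 = 762000 N = 762 kN.
From C = T: a = T/(0.85 f'_c b) = 762000/(0.85 × 21.4 × 255) = 164.28 mm.
M_n = T(d − a/2) = 762 kN × (390 − 82.14) mm = 234.59 kN·m.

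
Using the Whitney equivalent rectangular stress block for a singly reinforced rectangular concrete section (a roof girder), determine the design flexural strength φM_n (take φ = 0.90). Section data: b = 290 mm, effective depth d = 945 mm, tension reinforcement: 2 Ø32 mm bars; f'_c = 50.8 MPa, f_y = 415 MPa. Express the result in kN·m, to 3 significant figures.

A_s = 2 × 804 = 1608 mm².
T = A_s f_y = 1608 × 415 = 667320 N = 667.32 kN.
From C = T: a = T/(0.85 f'_c b) = 667320/(0.85 × 50.8 × 290) = 53.29 mm.
M_n = T(d − a/2) = 667.32 kN × (945 − 26.645) mm = 612.84 kN·m.
φM_n = 0.90 × 612.84 = 551.56 kN·m.

φM_n ≈ 552 kN·m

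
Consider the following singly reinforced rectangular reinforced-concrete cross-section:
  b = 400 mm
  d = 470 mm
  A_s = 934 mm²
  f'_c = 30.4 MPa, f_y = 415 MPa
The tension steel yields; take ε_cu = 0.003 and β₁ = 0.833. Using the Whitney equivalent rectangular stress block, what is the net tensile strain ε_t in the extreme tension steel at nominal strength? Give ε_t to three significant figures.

ε_t ≈ 0.0283

a = A_s f_y/(0.85 f'_c b) = 37.50 mm.
β₁ = 0.833, so c = a/β₁ = 37.50/0.833 = 45.02 mm.
From the linear strain diagram with ε_cu = 0.003: ε_t = 0.003 (d − c)/c = 0.003 × (470 − 45.02)/45.02 = 0.0283.
Since ε_t ≥ 0.005, the section is tension-controlled.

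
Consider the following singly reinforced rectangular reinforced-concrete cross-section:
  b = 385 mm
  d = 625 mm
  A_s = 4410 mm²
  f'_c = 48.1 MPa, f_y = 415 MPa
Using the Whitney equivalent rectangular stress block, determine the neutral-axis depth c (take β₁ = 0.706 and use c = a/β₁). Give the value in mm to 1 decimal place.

T = A_s f_y = 4410 × 415 = 1830150 N = 1830.15 kN.
Setting C = 0.85 f'_c a b equal to T: a = 1830150/(0.85 × 48.1 × 385) = 116.268 mm.
With β₁ = 0.706, c = a/β₁ = 116.268/0.706 = 164.7 mm.

c ≈ 164.7 mm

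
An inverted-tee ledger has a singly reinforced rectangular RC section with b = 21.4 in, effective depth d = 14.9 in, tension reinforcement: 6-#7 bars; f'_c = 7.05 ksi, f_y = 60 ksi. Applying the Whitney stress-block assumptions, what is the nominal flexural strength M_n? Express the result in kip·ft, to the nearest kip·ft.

M_n ≈ 253 kip·ft

A_s = 6 × 0.6 = 3.6 in².
T = A_s f_y = 3.6 × 60 = 216 kips.
a = T/(0.85 f'_c b) = 216/(0.85 × 7.05 × 21.4) = 1.684 in.
M_n = T(d − a/2) = 216 × (14.9 − 0.842) = 3036.5 kip·in = 3036.5/12 = 253.04 kip·ft.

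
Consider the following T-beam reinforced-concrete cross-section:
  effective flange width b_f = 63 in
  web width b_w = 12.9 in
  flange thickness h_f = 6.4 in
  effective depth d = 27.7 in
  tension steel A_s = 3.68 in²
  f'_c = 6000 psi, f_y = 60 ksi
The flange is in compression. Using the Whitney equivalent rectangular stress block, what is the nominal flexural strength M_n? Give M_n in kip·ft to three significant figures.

M_n ≈ 503 kip·ft

Tension: T = A_s f_y = 3.68 × 60 = 220.8 kips.
Try a within the flange: a = T/(0.85 f'_c b_f) = 220.8/(0.85 × 6 × 63) = 0.687 in.
Since a = 0.687 ≤ h_f = 6.4 in, the stress block lies entirely in the flange; analyse as a rectangular beam of width b_f.
M_n = T(d − a/2) = 220.8 × (27.7 − 0.3435) = 6040.3 kip·in.
M_n = 6040.3/12 = 503.36 kip·ft.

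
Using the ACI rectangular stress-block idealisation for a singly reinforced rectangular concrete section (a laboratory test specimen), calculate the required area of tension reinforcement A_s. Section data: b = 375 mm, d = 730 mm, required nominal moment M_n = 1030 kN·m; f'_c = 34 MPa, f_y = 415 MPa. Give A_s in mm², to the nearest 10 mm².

With M_n = 0.85 f'_c a b (d − a/2), solve the quadratic for a:
a = d − √(d² − 2M_n/(0.85 f'_c b)) = 730 − √(730² − 2 × 1030×10⁶/(0.85 × 34 × 375)) = 144.49 mm.
A_s = 0.85 f'_c a b / f_y = 0.85 × 34 × 144.49 × 375 / 415 = 3773.3 mm².

A_s ≈ 3770 mm²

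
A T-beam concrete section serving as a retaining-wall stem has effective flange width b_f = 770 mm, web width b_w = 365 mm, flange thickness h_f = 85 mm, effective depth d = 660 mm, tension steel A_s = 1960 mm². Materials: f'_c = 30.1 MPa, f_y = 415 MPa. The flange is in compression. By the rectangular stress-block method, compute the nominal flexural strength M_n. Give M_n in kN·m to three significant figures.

M_n ≈ 520 kN·m

Tension: T = A_s f_y = 1960 × 415 = 813400 N.
Try a within the flange: a = T/(0.85 f'_c b_f) = 813400/(0.85 × 30.1 × 770) = 41.29 mm.
Since a = 41.29 ≤ h_f = 85 mm, the stress block lies entirely in the flange; analyse as a rectangular beam of width b_f.
M_n = T(d − a/2) = 813400 × (660 − 20.645) = 520.05 × 10⁶ N·mm.
M_n = 520.05 kN·m.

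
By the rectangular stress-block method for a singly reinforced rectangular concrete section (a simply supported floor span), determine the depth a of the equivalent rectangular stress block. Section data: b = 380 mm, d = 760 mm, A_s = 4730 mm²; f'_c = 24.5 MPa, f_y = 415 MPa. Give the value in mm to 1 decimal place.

T = A_s f_y = 4730 × 415 = 1962950 N = 1962.95 kN.
Setting C = 0.85 f'_c a b equal to T: a = 1962950/(0.85 × 24.5 × 380) = 248.1 mm.

a ≈ 248.1 mm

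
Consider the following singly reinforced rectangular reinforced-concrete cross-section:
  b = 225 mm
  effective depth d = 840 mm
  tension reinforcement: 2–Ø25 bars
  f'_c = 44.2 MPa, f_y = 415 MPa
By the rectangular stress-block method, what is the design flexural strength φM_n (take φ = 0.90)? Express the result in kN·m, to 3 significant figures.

φM_n ≈ 299 kN·m

A_s = 2 × 491 = 982 mm².
T = A_s f_y = 982 × 415 = 407530 N = 407.53 kN.
From C = T: a = T/(0.85 f'_c b) = 407530/(0.85 × 44.2 × 225) = 48.21 mm.
M_n = T(d − a/2) = 407.53 kN × (840 − 24.105) mm = 332.50 kN·m.
φM_n = 0.90 × 332.50 = 299.25 kN·m.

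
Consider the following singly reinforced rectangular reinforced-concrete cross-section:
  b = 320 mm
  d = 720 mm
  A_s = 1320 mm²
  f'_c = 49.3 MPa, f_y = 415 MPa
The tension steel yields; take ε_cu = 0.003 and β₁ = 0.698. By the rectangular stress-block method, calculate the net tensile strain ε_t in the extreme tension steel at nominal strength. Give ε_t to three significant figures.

ε_t ≈ 0.0339

a = A_s f_y/(0.85 f'_c b) = 40.85 mm.
β₁ = 0.698, so c = a/β₁ = 40.85/0.698 = 58.52 mm.
From the linear strain diagram with ε_cu = 0.003: ε_t = 0.003 (d − c)/c = 0.003 × (720 − 58.52)/58.52 = 0.0339.
Since ε_t ≥ 0.005, the section is tension-controlled.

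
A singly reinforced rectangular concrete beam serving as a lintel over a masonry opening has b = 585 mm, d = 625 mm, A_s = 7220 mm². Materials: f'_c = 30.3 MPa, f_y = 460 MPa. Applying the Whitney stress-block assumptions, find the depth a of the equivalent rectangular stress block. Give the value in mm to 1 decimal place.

T = A_s f_y = 7220 × 460 = 3321200 N = 3321.2 kN.
Setting C = 0.85 f'_c a b equal to T: a = 3321200/(0.85 × 30.3 × 585) = 220.4 mm.

a ≈ 220.4 mm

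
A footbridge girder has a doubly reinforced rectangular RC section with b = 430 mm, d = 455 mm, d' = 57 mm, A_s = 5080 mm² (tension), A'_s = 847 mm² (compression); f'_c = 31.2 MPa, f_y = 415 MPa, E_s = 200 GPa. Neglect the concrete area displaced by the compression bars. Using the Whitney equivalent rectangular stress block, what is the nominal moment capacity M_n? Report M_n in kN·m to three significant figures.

M_n ≈ 804 kN·m

Assume both tension and compression steel yield.
Net tension couple steel: A_s − A'_s = 4233 mm².
a = (A_s − A'_s) f_y / (0.85 f'_c b) = 1756695/(0.85 × 31.2 × 430) = 154.05 mm.
c = a/β₁ = 154.05/0.827 = 186.28 mm; ε'_s = 0.003(c − d')/c = 0.0021 ≥ f_y/E_s = 0.0021, so compression steel does yield.
M_n = (A_s − A'_s) f_y (d − a/2) + A'_s f_y (d − d') = [1756695 × (455 − 77.025) + 351505 × (455 − 57)] × 10⁻⁶ = 663.99 + 139.90 = 803.89 kN·m.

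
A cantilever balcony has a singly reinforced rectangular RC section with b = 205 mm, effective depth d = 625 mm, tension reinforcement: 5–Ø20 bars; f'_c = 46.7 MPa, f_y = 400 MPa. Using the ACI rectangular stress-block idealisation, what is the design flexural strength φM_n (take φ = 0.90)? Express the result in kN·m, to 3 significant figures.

A_s = 5 × 314 = 1570 mm².
T = A_s f_y = 1570 × 400 = 628000 N = 628 kN.
From C = T: a = T/(0.85 f'_c b) = 628000/(0.85 × 46.7 × 205) = 77.17 mm.
M_n = T(d − a/2) = 628 kN × (625 − 38.585) mm = 368.27 kN·m.
φM_n = 0.90 × 368.27 = 331.44 kN·m.

φM_n ≈ 331 kN·m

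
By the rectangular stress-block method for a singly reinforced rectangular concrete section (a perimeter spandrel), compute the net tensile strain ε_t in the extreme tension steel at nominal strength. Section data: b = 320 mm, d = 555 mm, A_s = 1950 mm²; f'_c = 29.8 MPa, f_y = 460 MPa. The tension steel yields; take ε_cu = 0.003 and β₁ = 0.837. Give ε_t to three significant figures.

ε_t ≈ 0.00959

a = A_s f_y/(0.85 f'_c b) = 110.66 mm.
β₁ = 0.837, so c = a/β₁ = 110.66/0.837 = 132.21 mm.
From the linear strain diagram with ε_cu = 0.003: ε_t = 0.003 (d − c)/c = 0.003 × (555 − 132.21)/132.21 = 0.00959.
Since ε_t ≥ 0.005, the section is tension-controlled.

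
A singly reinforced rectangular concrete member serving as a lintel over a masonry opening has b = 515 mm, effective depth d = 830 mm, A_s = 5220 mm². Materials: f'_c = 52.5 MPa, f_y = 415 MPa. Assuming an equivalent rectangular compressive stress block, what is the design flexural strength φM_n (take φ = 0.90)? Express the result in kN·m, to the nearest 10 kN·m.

T = A_s f_y = 5220 × 415 = 2166300 N = 2166.3 kN.
From C = T: a = T/(0.85 f'_c b) = 2166300/(0.85 × 52.5 × 515) = 94.26 mm.
M_n = T(d − a/2) = 2166.3 kN × (830 − 47.13) mm = 1695.93 kN·m.
φM_n = 0.90 × 1695.93 = 1526.34 kN·m.

φM_n ≈ 1530 kN·m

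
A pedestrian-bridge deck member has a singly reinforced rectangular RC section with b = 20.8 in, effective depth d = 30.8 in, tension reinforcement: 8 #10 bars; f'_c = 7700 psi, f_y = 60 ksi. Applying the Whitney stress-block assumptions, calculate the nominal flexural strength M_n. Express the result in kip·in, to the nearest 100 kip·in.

A_s = 8 × 1.27 = 10.16 in².
T = A_s f_y = 10.16 × 60 = 609.6 kips.
a = T/(0.85 f'_c b) = 609.6/(0.85 × 7.7 × 20.8) = 4.478 in.
M_n = T(d − a/2) = 609.6 × (30.8 − 2.239) = 17410.8 kip·in.

M_n ≈ 17400 kip·in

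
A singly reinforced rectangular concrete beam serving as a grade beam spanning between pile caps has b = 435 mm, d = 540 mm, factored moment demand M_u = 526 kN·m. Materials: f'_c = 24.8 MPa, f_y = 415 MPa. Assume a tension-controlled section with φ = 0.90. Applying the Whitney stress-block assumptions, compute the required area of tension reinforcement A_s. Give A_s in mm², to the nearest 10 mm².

A_s ≈ 2980 mm²

M_n = M_u/φ = 526/0.90 = 584.444 kN·m.
With M_n = 0.85 f'_c a b (d − a/2), solve the quadratic for a:
a = d − √(d² − 2M_n/(0.85 f'_c b)) = 540 − √(540² − 2 × 584.444×10⁶/(0.85 × 24.8 × 435)) = 134.87 mm.
A_s = 0.85 f'_c a b / f_y = 0.85 × 24.8 × 134.87 × 435 / 415 = 2980.1 mm².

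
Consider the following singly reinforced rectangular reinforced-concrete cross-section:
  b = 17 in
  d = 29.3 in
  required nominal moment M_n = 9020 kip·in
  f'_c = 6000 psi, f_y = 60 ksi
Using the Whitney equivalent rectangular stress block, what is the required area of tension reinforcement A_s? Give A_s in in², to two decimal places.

A_s ≈ 5.49 in²

From M_n = 0.85 f'_c a b (d − a/2):
a = d − √(d² − 2M_n/(0.85 f'_c b)) = 29.3 − √(29.3² − 2 × 9020/(0.85 × 6 × 17)) = 3.797 in.
A_s = 0.85 f'_c a b / f_y = 0.85 × 6 × 3.797 × 17 / 60 = 5.487 in².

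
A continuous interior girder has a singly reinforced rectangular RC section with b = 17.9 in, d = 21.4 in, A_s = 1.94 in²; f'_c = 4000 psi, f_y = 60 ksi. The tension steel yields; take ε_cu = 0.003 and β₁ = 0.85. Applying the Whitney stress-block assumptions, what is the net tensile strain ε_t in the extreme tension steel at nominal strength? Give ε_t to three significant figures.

a = A_s f_y/(0.85 f'_c b) = 1.913 in.
β₁ = 0.85, so c = a/β₁ = 1.913/0.85 = 2.251 in.
From the linear strain diagram with ε_cu = 0.003: ε_t = 0.003 (d − c)/c = 0.003 × (21.4 − 2.251)/2.251 = 0.0255.
Since ε_t ≥ 0.005, the section is tension-controlled.

ε_t ≈ 0.0255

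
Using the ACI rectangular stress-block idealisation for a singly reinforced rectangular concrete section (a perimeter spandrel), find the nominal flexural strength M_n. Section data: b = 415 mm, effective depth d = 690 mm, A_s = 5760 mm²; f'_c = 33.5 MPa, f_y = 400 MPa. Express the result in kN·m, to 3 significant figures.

M_n ≈ 1370 kN·m

T = A_s f_y = 5760 × 400 = 2304000 N = 2304 kN.
From C = T: a = T/(0.85 f'_c b) = 2304000/(0.85 × 33.5 × 415) = 194.97 mm.
M_n = T(d − a/2) = 2304 kN × (690 − 97.485) mm = 1365.15 kN·m.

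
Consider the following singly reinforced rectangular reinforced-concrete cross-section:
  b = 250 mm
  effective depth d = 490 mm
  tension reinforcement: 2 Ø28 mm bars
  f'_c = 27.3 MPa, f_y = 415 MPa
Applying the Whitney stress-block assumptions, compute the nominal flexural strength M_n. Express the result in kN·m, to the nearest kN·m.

M_n ≈ 228 kN·m

A_s = 2 × 616 = 1232 mm².
T = A_s f_y = 1232 × 415 = 511280 N = 511.28 kN.
From C = T: a = T/(0.85 f'_c b) = 511280/(0.85 × 27.3 × 250) = 88.13 mm.
M_n = T(d − a/2) = 511.28 kN × (490 − 44.065) mm = 228.00 kN·m.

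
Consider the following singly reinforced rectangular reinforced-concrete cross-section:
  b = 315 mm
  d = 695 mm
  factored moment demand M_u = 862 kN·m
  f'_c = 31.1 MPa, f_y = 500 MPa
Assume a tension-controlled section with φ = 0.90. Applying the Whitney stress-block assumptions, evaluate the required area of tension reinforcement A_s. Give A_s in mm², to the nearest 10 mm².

M_n = M_u/φ = 862/0.90 = 957.778 kN·m.
With M_n = 0.85 f'_c a b (d − a/2), solve the quadratic for a:
a = d − √(d² − 2M_n/(0.85 f'_c b)) = 695 − √(695² − 2 × 957.778×10⁶/(0.85 × 31.1 × 315)) = 192.02 mm.
A_s = 0.85 f'_c a b / f_y = 0.85 × 31.1 × 192.02 × 315 / 500 = 3197.9 mm².

A_s ≈ 3200 mm²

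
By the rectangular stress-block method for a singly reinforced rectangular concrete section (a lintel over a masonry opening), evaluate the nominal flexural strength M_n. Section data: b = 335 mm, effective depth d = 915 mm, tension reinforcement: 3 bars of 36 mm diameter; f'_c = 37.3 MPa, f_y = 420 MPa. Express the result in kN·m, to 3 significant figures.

M_n ≈ 1100 kN·m

A_s = 3 × 1018 = 3054 mm².
T = A_s f_y = 3054 × 420 = 1282680 N = 1282.68 kN.
From C = T: a = T/(0.85 f'_c b) = 1282680/(0.85 × 37.3 × 335) = 120.77 mm.
M_n = T(d − a/2) = 1282.68 kN × (915 − 60.385) mm = 1096.20 kN·m.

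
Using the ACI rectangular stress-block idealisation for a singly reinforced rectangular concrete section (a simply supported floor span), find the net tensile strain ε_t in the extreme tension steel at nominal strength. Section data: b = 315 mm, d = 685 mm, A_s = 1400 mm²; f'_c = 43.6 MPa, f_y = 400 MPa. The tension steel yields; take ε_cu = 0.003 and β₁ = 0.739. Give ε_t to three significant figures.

a = A_s f_y/(0.85 f'_c b) = 47.97 mm.
β₁ = 0.739, so c = a/β₁ = 47.97/0.739 = 64.91 mm.
From the linear strain diagram with ε_cu = 0.003: ε_t = 0.003 (d − c)/c = 0.003 × (685 − 64.91)/64.91 = 0.0287.
Since ε_t ≥ 0.005, the section is tension-controlled.

ε_t ≈ 0.0287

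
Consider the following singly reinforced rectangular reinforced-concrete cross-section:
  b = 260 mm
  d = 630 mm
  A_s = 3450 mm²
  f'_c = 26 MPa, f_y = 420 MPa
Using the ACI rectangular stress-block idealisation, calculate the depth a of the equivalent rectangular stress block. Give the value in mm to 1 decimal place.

T = A_s f_y = 3450 × 420 = 1449000 N = 1449 kN.
Setting C = 0.85 f'_c a b equal to T: a = 1449000/(0.85 × 26 × 260) = 252.2 mm.

a ≈ 252.2 mm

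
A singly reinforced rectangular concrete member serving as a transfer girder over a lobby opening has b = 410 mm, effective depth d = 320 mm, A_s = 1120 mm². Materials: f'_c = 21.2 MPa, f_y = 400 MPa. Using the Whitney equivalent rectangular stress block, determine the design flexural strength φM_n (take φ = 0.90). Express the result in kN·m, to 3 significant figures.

T = A_s f_y = 1120 × 400 = 448000 N = 448 kN.
From C = T: a = T/(0.85 f'_c b) = 448000/(0.85 × 21.2 × 410) = 60.64 mm.
M_n = T(d − a/2) = 448 kN × (320 − 30.32) mm = 129.78 kN·m.
φM_n = 0.90 × 129.78 = 116.80 kN·m.

φM_n ≈ 117 kN·m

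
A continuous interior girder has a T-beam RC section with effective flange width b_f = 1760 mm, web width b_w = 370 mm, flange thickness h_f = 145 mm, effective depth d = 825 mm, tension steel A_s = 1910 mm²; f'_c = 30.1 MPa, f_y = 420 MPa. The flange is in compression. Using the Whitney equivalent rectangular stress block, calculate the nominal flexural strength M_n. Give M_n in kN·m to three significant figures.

M_n ≈ 655 kN·m

Tension: T = A_s f_y = 1910 × 420 = 802200 N.
Try a within the flange: a = T/(0.85 f'_c b_f) = 802200/(0.85 × 30.1 × 1760) = 17.81 mm.
Since a = 17.81 ≤ h_f = 145 mm, the stress block lies entirely in the flange; analyse as a rectangular beam of width b_f.
M_n = T(d − a/2) = 802200 × (825 − 8.905) = 654.67 × 10⁶ N·mm.
M_n = 654.67 kN·m.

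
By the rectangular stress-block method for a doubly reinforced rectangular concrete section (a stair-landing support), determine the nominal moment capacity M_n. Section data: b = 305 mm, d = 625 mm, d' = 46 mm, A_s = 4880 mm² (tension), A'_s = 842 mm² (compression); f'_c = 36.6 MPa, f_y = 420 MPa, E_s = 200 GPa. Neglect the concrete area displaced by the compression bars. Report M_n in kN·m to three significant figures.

Assume both tension and compression steel yield.
Net tension couple steel: A_s − A'_s = 4038 mm².
a = (A_s − A'_s) f_y / (0.85 f'_c b) = 1695960/(0.85 × 36.6 × 305) = 178.74 mm.
c = a/β₁ = 178.74/0.789 = 226.54 mm; ε'_s = 0.003(c − d')/c = 0.0024 ≥ f_y/E_s = 0.0021, so compression steel does yield.
M_n = (A_s − A'_s) f_y (d − a/2) + A'_s f_y (d − d') = [1695960 × (625 − 89.37) + 353640 × (625 − 46)] × 10⁻⁶ = 908.41 + 204.76 = 1113.17 kN·m.

M_n ≈ 1110 kN·m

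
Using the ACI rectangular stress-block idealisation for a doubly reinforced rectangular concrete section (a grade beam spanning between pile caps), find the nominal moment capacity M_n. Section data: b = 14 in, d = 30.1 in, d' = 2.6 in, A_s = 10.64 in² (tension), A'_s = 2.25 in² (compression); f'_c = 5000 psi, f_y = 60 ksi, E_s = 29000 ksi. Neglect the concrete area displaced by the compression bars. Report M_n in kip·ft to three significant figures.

Assume both steels yield.
a = (A_s − A'_s) f_y/(0.85 f'_c b) = (10.64 − 2.25) × 60/(0.85 × 5 × 14) = 8.461 in.
c = a/β₁ = 8.461/0.8 = 10.576 in; ε'_s = 0.003(c − d')/c = 0.0023 ≥ ε_y = 0.0021, so the compression steel yields.
M_n = (A_s − A'_s) f_y (d − a/2) + A'_s f_y (d − d') = 503.4 × (30.1 − 4.2305) + 135 × (30.1 − 2.6) = 13022.7 + 3712.5 = 16735.2 kip·in = 16735.2/12 = 1394.60 kip·ft.

M_n ≈ 1390 kip·ft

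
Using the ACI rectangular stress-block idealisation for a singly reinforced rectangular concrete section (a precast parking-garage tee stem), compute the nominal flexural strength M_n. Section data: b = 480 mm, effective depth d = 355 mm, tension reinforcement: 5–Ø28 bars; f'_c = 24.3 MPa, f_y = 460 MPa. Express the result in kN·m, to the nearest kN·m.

A_s = 5 × 616 = 3080 mm².
T = A_s f_y = 3080 × 460 = 1416800 N = 1416.8 kN.
From C = T: a = T/(0.85 f'_c b) = 1416800/(0.85 × 24.3 × 480) = 142.90 mm.
M_n = T(d − a/2) = 1416.8 kN × (355 − 71.45) mm = 401.73 kN·m.

M_n ≈ 402 kN·m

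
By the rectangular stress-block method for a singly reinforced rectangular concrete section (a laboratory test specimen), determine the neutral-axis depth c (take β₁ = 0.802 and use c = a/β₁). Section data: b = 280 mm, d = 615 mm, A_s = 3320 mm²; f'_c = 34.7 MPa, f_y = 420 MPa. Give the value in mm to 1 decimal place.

c ≈ 210.5 mm

T = A_s f_y = 3320 × 420 = 1394400 N = 1394.4 kN.
Setting C = 0.85 f'_c a b equal to T: a = 1394400/(0.85 × 34.7 × 280) = 168.842 mm.
With β₁ = 0.802, c = a/β₁ = 168.842/0.802 = 210.5 mm.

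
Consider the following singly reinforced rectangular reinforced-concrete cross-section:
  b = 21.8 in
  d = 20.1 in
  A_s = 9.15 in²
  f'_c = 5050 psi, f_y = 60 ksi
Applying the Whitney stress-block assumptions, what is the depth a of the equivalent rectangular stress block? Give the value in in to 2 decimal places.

T = A_s f_y = 9.15 × 60 = 549 kips.
a = T/(0.85 f'_c b) = 549/(0.85 × 5.05 × 21.8) = 5.87 in.

a ≈ 5.87 in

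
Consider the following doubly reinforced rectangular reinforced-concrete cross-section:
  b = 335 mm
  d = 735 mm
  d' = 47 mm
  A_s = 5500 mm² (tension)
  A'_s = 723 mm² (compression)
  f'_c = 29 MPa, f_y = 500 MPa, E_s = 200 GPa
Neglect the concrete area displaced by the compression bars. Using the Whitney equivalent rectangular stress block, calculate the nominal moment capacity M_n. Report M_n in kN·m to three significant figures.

Assume both tension and compression steel yield.
Net tension couple steel: A_s − A'_s = 4777 mm².
a = (A_s − A'_s) f_y / (0.85 f'_c b) = 2388500/(0.85 × 29 × 335) = 289.24 mm.
c = a/β₁ = 289.24/0.843 = 343.11 mm; ε'_s = 0.003(c − d')/c = 0.0026 ≥ f_y/E_s = 0.0025, so compression steel does yield.
M_n = (A_s − A'_s) f_y (d − a/2) + A'_s f_y (d − d') = [2388500 × (735 − 144.62) + 361500 × (735 − 47)] × 10⁻⁶ = 1410.12 + 248.71 = 1658.83 kN·m.

M_n ≈ 1660 kN·m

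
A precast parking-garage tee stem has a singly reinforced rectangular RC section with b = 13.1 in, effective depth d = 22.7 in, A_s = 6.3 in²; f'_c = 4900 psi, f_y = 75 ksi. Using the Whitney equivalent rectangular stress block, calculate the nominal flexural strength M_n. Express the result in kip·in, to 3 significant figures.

M_n ≈ 8680 kip·in

T = A_s f_y = 6.3 × 75 = 472.5 kips.
a = T/(0.85 f'_c b) = 472.5/(0.85 × 4.9 × 13.1) = 8.660 in.
M_n = T(d − a/2) = 472.5 × (22.7 − 4.33) = 8679.8 kip·in.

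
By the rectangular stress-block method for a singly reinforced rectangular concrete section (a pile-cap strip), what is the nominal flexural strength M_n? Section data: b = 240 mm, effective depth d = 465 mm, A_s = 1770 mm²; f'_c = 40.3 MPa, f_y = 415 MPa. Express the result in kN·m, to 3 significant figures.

M_n ≈ 309 kN·m

T = A_s f_y = 1770 × 415 = 734550 N = 734.55 kN.
From C = T: a = T/(0.85 f'_c b) = 734550/(0.85 × 40.3 × 240) = 89.35 mm.
M_n = T(d − a/2) = 734.55 kN × (465 − 44.675) mm = 308.75 kN·m.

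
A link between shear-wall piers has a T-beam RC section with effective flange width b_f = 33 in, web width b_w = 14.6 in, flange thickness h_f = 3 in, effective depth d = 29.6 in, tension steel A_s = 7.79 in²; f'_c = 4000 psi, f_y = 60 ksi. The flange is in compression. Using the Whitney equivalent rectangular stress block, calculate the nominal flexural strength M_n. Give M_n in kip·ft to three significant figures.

Tension: T = A_s f_y = 7.79 × 60 = 467.4 kips.
Try a within the flange: a = T/(0.85 f'_c b_f) = 467.4/(0.85 × 4 × 33) = 4.166 in.
a = 4.166 > h_f = 3 in: the block extends into the web. Split into flange-overhang and web parts.
C_f = 0.85 f'_c (b_f − b_w) h_f = 0.85 × 4 × (33 − 14.6) × 3 = 187.7 kips.
Remaining web compression depth: a_w = (T − C_f)/(0.85 f'_c b_w) = (467.4 − 187.7)/(0.85 × 4 × 14.6) = 5.635 in.
M_n = C_f(d − h_f/2) + (T − C_f)(d − a_w/2) = 187.7 × (29.6 − 1.5) + 279.7 × (29.6 − 2.8175) = 5274.4 + 7491.1 = 12765.5 kip·in.
M_n = 12765.5/12 = 1063.79 kip·ft.

M_n ≈ 1060 kip·ft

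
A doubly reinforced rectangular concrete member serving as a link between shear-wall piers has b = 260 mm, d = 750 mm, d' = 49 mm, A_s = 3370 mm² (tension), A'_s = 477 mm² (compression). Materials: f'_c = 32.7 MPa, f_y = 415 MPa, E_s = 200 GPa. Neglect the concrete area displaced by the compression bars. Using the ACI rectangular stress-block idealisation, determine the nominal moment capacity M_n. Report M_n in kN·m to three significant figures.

Assume both tension and compression steel yield.
Net tension couple steel: A_s − A'_s = 2893 mm².
a = (A_s − A'_s) f_y / (0.85 f'_c b) = 1200595/(0.85 × 32.7 × 260) = 166.13 mm.
c = a/β₁ = 166.13/0.816 = 203.59 mm; ε'_s = 0.003(c − d')/c = 0.0023 ≥ f_y/E_s = 0.0021, so compression steel does yield.
M_n = (A_s − A'_s) f_y (d − a/2) + A'_s f_y (d − d') = [1200595 × (750 − 83.065) + 197955 × (750 − 49)] × 10⁻⁶ = 800.72 + 138.77 = 939.49 kN·m.

M_n ≈ 939 kN·m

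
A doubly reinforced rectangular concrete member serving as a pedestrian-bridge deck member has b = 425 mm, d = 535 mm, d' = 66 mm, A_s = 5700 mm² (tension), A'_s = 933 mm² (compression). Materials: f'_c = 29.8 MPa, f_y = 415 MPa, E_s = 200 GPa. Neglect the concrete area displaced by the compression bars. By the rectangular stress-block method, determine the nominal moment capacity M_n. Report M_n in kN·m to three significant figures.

Assume both tension and compression steel yield.
Net tension couple steel: A_s − A'_s = 4767 mm².
a = (A_s − A'_s) f_y / (0.85 f'_c b) = 1978305/(0.85 × 29.8 × 425) = 183.77 mm.
c = a/β₁ = 183.77/0.837 = 219.56 mm; ε'_s = 0.003(c − d')/c = 0.0021 ≥ f_y/E_s = 0.0021, so compression steel does yield.
M_n = (A_s − A'_s) f_y (d − a/2) + A'_s f_y (d − d') = [1978305 × (535 − 91.885) + 387195 × (535 − 66)] × 10⁻⁶ = 876.62 + 181.59 = 1058.21 kN·m.

M_n ≈ 1060 kN·m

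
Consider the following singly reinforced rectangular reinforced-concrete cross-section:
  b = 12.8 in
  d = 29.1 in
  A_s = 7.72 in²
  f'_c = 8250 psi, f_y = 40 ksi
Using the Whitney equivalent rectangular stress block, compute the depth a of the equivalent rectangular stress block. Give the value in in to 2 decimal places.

a ≈ 3.44 in

T = A_s f_y = 7.72 × 40 = 308.8 kips.
a = T/(0.85 f'_c b) = 308.8/(0.85 × 8.25 × 12.8) = 3.44 in.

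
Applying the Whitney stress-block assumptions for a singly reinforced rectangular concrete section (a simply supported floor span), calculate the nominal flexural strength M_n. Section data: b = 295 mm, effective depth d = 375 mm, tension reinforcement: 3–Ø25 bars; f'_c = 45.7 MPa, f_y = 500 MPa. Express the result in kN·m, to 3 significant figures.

M_n ≈ 253 kN·m

A_s = 3 × 491 = 1473 mm².
T = A_s f_y = 1473 × 500 = 736500 N = 736.5 kN.
From C = T: a = T/(0.85 f'_c b) = 736500/(0.85 × 45.7 × 295) = 64.27 mm.
M_n = T(d − a/2) = 736.5 kN × (375 − 32.135) mm = 252.52 kN·m.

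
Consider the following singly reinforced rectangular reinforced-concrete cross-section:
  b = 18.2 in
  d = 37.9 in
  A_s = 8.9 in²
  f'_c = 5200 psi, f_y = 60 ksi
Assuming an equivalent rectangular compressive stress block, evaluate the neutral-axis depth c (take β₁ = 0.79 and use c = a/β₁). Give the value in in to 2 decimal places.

c ≈ 8.40 in

T = A_s f_y = 8.9 × 60 = 534 kips.
a = T/(0.85 f'_c b) = 534/(0.85 × 5.2 × 18.2) = 6.6382 in.
With β₁ = 0.79, c = a/β₁ = 6.6382/0.79 = 8.40 in.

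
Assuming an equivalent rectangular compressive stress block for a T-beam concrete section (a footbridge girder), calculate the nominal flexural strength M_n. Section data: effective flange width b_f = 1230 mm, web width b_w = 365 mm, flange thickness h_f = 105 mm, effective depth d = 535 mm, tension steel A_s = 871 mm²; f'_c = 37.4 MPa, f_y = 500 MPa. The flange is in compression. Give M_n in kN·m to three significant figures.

M_n ≈ 231 kN·m

Tension: T = A_s f_y = 871 × 500 = 435500 N.
Try a within the flange: a = T/(0.85 f'_c b_f) = 435500/(0.85 × 37.4 × 1230) = 11.14 mm.
Since a = 11.14 ≤ h_f = 105 mm, the stress block lies entirely in the flange; analyse as a rectangular beam of width b_f.
M_n = T(d − a/2) = 435500 × (535 − 5.57) = 230.57 × 10⁶ N·mm.
M_n = 230.57 kN·m.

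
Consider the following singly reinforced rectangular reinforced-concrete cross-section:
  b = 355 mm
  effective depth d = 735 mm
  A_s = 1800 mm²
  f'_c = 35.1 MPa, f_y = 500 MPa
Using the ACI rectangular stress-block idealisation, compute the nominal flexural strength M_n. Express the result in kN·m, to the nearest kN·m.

M_n ≈ 623 kN·m

T = A_s f_y = 1800 × 500 = 900000 N = 900 kN.
From C = T: a = T/(0.85 f'_c b) = 900000/(0.85 × 35.1 × 355) = 84.97 mm.
M_n = T(d − a/2) = 900 kN × (735 − 42.485) mm = 623.26 kN·m.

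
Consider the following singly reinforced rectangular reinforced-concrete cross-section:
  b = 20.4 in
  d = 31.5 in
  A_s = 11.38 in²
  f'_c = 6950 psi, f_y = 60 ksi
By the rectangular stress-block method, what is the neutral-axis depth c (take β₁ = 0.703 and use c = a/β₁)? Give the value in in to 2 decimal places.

T = A_s f_y = 11.38 × 60 = 682.8 kips.
a = T/(0.85 f'_c b) = 682.8/(0.85 × 6.95 × 20.4) = 5.6658 in.
With β₁ = 0.703, c = a/β₁ = 5.6658/0.703 = 8.06 in.

c ≈ 8.06 in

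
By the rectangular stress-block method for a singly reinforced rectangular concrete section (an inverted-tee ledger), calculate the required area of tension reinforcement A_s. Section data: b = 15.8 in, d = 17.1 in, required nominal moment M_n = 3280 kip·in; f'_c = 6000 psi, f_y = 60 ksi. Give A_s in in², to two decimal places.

From M_n = 0.85 f'_c a b (d − a/2):
a = d − √(d² − 2M_n/(0.85 f'_c b)) = 17.1 − √(17.1² − 2 × 3280/(0.85 × 6 × 15.8)) = 2.574 in.
A_s = 0.85 f'_c a b / f_y = 0.85 × 6 × 2.574 × 15.8 / 60 = 3.457 in².

A_s ≈ 3.46 in²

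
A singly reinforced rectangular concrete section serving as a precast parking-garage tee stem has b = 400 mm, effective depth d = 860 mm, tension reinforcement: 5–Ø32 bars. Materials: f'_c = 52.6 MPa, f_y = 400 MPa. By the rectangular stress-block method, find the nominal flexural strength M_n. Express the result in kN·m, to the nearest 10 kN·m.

A_s = 5 × 804 = 4020 mm².
T = A_s f_y = 4020 × 400 = 1608000 N = 1608 kN.
From C = T: a = T/(0.85 f'_c b) = 1608000/(0.85 × 52.6 × 400) = 89.91 mm.
M_n = T(d − a/2) = 1608 kN × (860 − 44.955) mm = 1310.59 kN·m.

M_n ≈ 1310 kN·m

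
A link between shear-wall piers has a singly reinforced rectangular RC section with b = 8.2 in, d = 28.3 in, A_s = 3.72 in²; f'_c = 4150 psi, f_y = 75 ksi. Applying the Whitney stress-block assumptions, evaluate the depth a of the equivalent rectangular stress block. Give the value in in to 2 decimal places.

T = A_s f_y = 3.72 × 75 = 279 kips.
a = T/(0.85 f'_c b) = 279/(0.85 × 4.15 × 8.2) = 9.65 in.

a ≈ 9.65 in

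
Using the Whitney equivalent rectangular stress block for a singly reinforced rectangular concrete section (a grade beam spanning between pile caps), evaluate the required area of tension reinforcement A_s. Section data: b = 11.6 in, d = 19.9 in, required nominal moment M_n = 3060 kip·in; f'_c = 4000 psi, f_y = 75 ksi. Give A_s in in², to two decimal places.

From M_n = 0.85 f'_c a b (d − a/2):
a = d − √(d² − 2M_n/(0.85 f'_c b)) = 19.9 − √(19.9² − 2 × 3060/(0.85 × 4 × 11.6)) = 4.381 in.
A_s = 0.85 f'_c a b / f_y = 0.85 × 4 × 4.381 × 11.6 / 75 = 2.304 in².

A_s ≈ 2.30 in²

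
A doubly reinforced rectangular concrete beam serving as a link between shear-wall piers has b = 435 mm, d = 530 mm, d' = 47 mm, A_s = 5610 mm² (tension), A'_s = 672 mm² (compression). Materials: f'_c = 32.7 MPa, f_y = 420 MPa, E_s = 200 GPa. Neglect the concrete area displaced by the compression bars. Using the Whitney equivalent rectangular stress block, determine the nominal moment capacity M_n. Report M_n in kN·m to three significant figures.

Assume both tension and compression steel yield.
Net tension couple steel: A_s − A'_s = 4938 mm².
a = (A_s − A'_s) f_y / (0.85 f'_c b) = 2073960/(0.85 × 32.7 × 435) = 171.53 mm.
c = a/β₁ = 171.53/0.816 = 210.21 mm; ε'_s = 0.003(c − d')/c = 0.0023 ≥ f_y/E_s = 0.0021, so compression steel does yield.
M_n = (A_s − A'_s) f_y (d − a/2) + A'_s f_y (d − d') = [2073960 × (530 − 85.765) + 282240 × (530 − 47)] × 10⁻⁶ = 921.33 + 136.32 = 1057.65 kN·m.

M_n ≈ 1060 kN·m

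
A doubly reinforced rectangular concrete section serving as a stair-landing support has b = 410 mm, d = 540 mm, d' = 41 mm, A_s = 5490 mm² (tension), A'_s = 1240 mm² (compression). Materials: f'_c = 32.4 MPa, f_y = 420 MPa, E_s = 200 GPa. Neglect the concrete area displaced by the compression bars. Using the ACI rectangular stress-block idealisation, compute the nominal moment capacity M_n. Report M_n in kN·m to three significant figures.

M_n ≈ 1080 kN·m

Assume both tension and compression steel yield.
Net tension couple steel: A_s − A'_s = 4250 mm².
a = (A_s − A'_s) f_y / (0.85 f'_c b) = 1785000/(0.85 × 32.4 × 410) = 158.08 mm.
c = a/β₁ = 158.08/0.819 = 193.02 mm; ε'_s = 0.003(c − d')/c = 0.0024 ≥ f_y/E_s = 0.0021, so compression steel does yield.
M_n = (A_s − A'_s) f_y (d − a/2) + A'_s f_y (d − d') = [1785000 × (540 − 79.04) + 520800 × (540 − 41)] × 10⁻⁶ = 822.81 + 259.88 = 1082.69 kN·m.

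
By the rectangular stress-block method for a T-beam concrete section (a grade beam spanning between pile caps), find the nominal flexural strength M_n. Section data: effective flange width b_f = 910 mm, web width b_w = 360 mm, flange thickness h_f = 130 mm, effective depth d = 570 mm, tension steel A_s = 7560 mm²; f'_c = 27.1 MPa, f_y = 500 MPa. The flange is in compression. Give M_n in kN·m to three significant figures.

Tension: T = A_s f_y = 7560 × 500 = 3780000 N.
Try a within the flange: a = T/(0.85 f'_c b_f) = 3780000/(0.85 × 27.1 × 910) = 180.33 mm.
a = 180.33 > h_f = 130 mm: the block extends into the web. Split into flange-overhang and web parts.
C_f = 0.85 f'_c (b_f − b_w) h_f = 0.85 × 27.1 × (910 − 360) × 130 = 1647003 N.
Remaining web compression depth: a_w = (T − C_f)/(0.85 f'_c b_w) = (3780000 − 1647003)/(0.85 × 27.1 × 360) = 257.22 mm.
M_n = C_f(d − h_f/2) + (T − C_f)(d − a_w/2) = 1647003 × (570 − 65) + 2132997 × (570 − 128.61) = 831.74 + 941.48 = 1773.22 × 10⁶ N·mm.
M_n = 1773.22 kN·m.

M_n ≈ 1770 kN·m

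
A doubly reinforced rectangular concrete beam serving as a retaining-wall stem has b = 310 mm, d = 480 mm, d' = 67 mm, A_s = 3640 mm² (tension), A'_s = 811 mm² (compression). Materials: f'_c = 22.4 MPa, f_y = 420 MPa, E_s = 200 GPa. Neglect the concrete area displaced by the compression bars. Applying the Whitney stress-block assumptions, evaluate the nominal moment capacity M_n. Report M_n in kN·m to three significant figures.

Assume both tension and compression steel yield.
Net tension couple steel: A_s − A'_s = 2829 mm².
a = (A_s − A'_s) f_y / (0.85 f'_c b) = 1188180/(0.85 × 22.4 × 310) = 201.30 mm.
c = a/β₁ = 201.30/0.85 = 236.82 mm; ε'_s = 0.003(c − d')/c = 0.0022 ≥ f_y/E_s = 0.0021, so compression steel does yield.
M_n = (A_s − A'_s) f_y (d − a/2) + A'_s f_y (d − d') = [1188180 × (480 − 100.65) + 340620 × (480 − 67)] × 10⁻⁶ = 450.74 + 140.68 = 591.42 kN·m.

M_n ≈ 591 kN·m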